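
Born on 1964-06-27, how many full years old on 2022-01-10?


Birth: 1964-06-27
Reference: 2022-01-10
Year difference: 2022 - 1964 = 58
Birthday not yet reached in 2022, subtract 1

57 years old


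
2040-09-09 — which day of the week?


Date: September 9, 2040
Anchor: Jan 1, 2040. With p = 2040 - 1 = 2039: (p + p//4 - p//100 + p//400) mod 7 = (2039 + 509 - 20 + 5) mod 7 = 2533 mod 7 = 6 -> Sunday (Mon=0 ... Sun=6)
Days before September (Jan-Aug): 244; offset = 244 + 9 - 1 = 252
Weekday index = (6 + 252) mod 7 = 6

Day of the week: Sunday


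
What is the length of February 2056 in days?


February 2056 (leap year: yes)

29 days


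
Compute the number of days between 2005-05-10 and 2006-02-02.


From 2005-05-10 to 2006-02-02
2005-05-10: days before May = 31 + 28 + 31 + 30 = 120 (2005 is not a leap year); day of year = 120 + 10 = 130
2006-02-02: days before February = 31; day of year = 31 + 2 = 33
Rest of 2005: 365 - 130 = 235
Total = 235 + 33 = 268

268 days


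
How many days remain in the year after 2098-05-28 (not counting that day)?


Day of year: 148 of 365
Remaining = 365 - 148

217 days


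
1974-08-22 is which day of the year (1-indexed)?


Date: August 22, 1974
Days in months 1 through 7: 212
Plus 22 days in August

Day of year: 234


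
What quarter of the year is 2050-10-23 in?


Month: October (month 10)
Q1: Jan-Mar, Q2: Apr-Jun, Q3: Jul-Sep, Q4: Oct-Dec

Q4


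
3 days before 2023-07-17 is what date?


Start: 2023-07-17, subtract 3 days
17 - 3 = 14 stays within July 2023

Result: 2023-07-14


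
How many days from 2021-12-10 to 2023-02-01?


From 2021-12-10 to 2023-02-01
2021-12-10: days before December = 31 + 28 + 31 + 30 + 31 + 30 + 31 + 31 + 30 + 31 + 30 = 334 (2021 is not a leap year); day of year = 334 + 10 = 344
2023-02-01: days before February = 31; day of year = 31 + 1 = 32
Rest of 2021: 365 - 344 = 21
Full years 2022 (365): 365
Total = 21 + 365 + 32 = 418

418 days


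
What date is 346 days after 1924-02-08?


Start: 1924-02-08, add 346 days
February 1924 has 29 days: 29 - 8 = 21 days to February 29 -> 325 left
March 1924 has 31 days -> 294 left
April 1924 has 30 days -> 264 left
May 1924 has 31 days -> 233 left
June 1924 has 30 days -> 203 left
July 1924 has 31 days -> 172 left
August 1924 has 31 days -> 141 left
September 1924 has 30 days -> 111 left
October 1924 has 31 days -> 80 left
November 1924 has 30 days -> 50 left
December 1924 has 31 days -> 19 left
January 1925: 19 <= 31 -> lands on January 19

Result: 1925-01-19


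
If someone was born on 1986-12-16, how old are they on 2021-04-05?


Birth: 1986-12-16
Reference: 2021-04-05
Year difference: 2021 - 1986 = 35
Birthday not yet reached in 2021, subtract 1

34 years old


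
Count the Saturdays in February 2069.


February 2069 has 28 days
Anchor: Jan 1, 2069. With p = 2069 - 1 = 2068: (p + p//4 - p//100 + p//400) mod 7 = (2068 + 517 - 20 + 5) mod 7 = 2570 mod 7 = 1 -> Tuesday (Mon=0 ... Sun=6)
Days before February (Jan): 31; February 1 index = (1 + 31) mod 7 = 4 -> Friday
First Saturday is February 2
Saturdays: 2, 9, 16, 23

4 Saturdays


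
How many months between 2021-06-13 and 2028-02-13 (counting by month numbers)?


From June 2021 to February 2028
7 years * 12 = 84 months, minus 4 months = 80

80 months


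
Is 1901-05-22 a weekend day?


Anchor: Jan 1, 1901. With p = 1901 - 1 = 1900: (p + p//4 - p//100 + p//400) mod 7 = (1900 + 475 - 19 + 4) mod 7 = 2360 mod 7 = 1 -> Tuesday (Mon=0 ... Sun=6)
Day of year: 142; offset = 141
Weekday index = (1 + 141) mod 7 = 2 -> Wednesday
Weekend days: Saturday, Sunday

No


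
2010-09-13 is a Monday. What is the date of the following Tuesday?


Current: Monday
Target: Tuesday
Days ahead: 1

Next Tuesday: 2010-09-14


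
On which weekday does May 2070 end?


May 2070 has 31 days
Anchor: Jan 1, 2070. With p = 2070 - 1 = 2069: (p + p//4 - p//100 + p//400) mod 7 = (2069 + 517 - 20 + 5) mod 7 = 2571 mod 7 = 2 -> Wednesday (Mon=0 ... Sun=6)
Days before May (Jan-Apr): 120; May 1 index = (2 + 120) mod 7 = 3 -> Thursday
Last day offset: 31 - 1 = 30 days
Weekday index = (3 + 30) mod 7 = 5

Saturday, May 31


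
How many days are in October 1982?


October 1982

31 days


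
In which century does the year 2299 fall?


Century = (year - 1) // 100 + 1
= (2299 - 1) // 100 + 1
= 2298 // 100 + 1
= 22 + 1

23rd century


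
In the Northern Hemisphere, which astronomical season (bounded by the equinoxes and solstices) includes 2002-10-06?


Date: October 6
Astronomical Autumn (approx.; exact equinox/solstice day varies by year): September 22 to December 20
October 6 falls within the Autumn window

Autumn


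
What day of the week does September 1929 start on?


Target: September 1, 1929
Anchor: Jan 1, 1929. With p = 1929 - 1 = 1928: (p + p//4 - p//100 + p//400) mod 7 = (1928 + 482 - 19 + 4) mod 7 = 2395 mod 7 = 1 -> Tuesday (Mon=0 ... Sun=6)
Days before September (Jan-Aug): 243 days
Weekday index = (1 + 243) mod 7 = 6

Sunday


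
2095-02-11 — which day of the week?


Date: February 11, 2095
Anchor: Jan 1, 2095. With p = 2095 - 1 = 2094: (p + p//4 - p//100 + p//400) mod 7 = (2094 + 523 - 20 + 5) mod 7 = 2602 mod 7 = 5 -> Saturday (Mon=0 ... Sun=6)
Days before February (Jan): 31; offset = 31 + 11 - 1 = 41
Weekday index = (5 + 41) mod 7 = 4

Day of the week: Friday


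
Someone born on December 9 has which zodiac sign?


Date: December 9
Conventional tropical zodiac dates: Sagittarius from November 22 onward; Capricorn starts December 22
December 9 falls within the Sagittarius range

Sagittarius


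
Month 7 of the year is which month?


Month 7 of 12

July


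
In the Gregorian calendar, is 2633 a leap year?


Gregorian leap year rule: divisible by 4, but not by 100, unless also by 400.
2633 is not divisible by 4 -> not a leap year

No


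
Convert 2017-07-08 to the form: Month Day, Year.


ISO 2017-07-08 parses as year=2017, month=07, day=08
Month 7 -> July

July 8, 2017


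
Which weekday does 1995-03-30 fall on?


Date: March 30, 1995
Anchor: Jan 1, 1995. With p = 1995 - 1 = 1994: (p + p//4 - p//100 + p//400) mod 7 = (1994 + 498 - 19 + 4) mod 7 = 2477 mod 7 = 6 -> Sunday (Mon=0 ... Sun=6)
Days before March (Jan-Feb): 59; offset = 59 + 30 - 1 = 88
Weekday index = (6 + 88) mod 7 = 3

Day of the week: Thursday


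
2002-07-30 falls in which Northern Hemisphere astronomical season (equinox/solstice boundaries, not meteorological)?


Date: July 30
Astronomical Summer (approx.; exact equinox/solstice day varies by year): June 21 to September 21
July 30 falls within the Summer window

Summer


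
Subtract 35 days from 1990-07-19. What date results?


Start: 1990-07-19, subtract 35 days
Back 19 days from July 19 reaches June 30, 1990 -> 16 left
June 1990: 30 - 16 = 14 -> lands on June 14

Result: 1990-06-14


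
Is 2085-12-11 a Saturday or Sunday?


Anchor: Jan 1, 2085. With p = 2085 - 1 = 2084: (p + p//4 - p//100 + p//400) mod 7 = (2084 + 521 - 20 + 5) mod 7 = 2590 mod 7 = 0 -> Monday (Mon=0 ... Sun=6)
Day of year: 345; offset = 344
Weekday index = (0 + 344) mod 7 = 1 -> Tuesday
Weekend days: Saturday, Sunday

No


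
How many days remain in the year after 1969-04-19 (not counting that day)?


Day of year: 109 of 365
Remaining = 365 - 109

256 days


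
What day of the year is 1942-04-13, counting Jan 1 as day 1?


Date: April 13, 1942
Days in months 1 through 3: 90
Plus 13 days in April

Day of year: 103


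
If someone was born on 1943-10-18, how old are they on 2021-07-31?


Birth: 1943-10-18
Reference: 2021-07-31
Year difference: 2021 - 1943 = 78
Birthday not yet reached in 2021, subtract 1

77 years old


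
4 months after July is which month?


July is month 7
7 + 4 = 11

November


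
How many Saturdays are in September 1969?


September 1969 has 30 days
Anchor: Jan 1, 1969. With p = 1969 - 1 = 1968: (p + p//4 - p//100 + p//400) mod 7 = (1968 + 492 - 19 + 4) mod 7 = 2445 mod 7 = 2 -> Wednesday (Mon=0 ... Sun=6)
Days before September (Jan-Aug): 243; September 1 index = (2 + 243) mod 7 = 0 -> Monday
First Saturday is September 6
Saturdays: 6, 13, 20, 27

4 Saturdays


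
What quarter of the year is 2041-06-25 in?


Month: June (month 6)
Q1: Jan-Mar, Q2: Apr-Jun, Q3: Jul-Sep, Q4: Oct-Dec

Q2


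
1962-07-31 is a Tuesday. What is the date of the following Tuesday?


Current: Tuesday
Target: Tuesday
Days ahead: 7

Next Tuesday: 1962-08-07


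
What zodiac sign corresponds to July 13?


Date: July 13
Conventional tropical zodiac dates: Cancer from June 21 onward; Leo starts July 23
July 13 falls within the Cancer range

Cancer


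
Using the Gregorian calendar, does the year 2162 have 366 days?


Gregorian leap year rule: divisible by 4, but not by 100, unless also by 400.
2162 is not divisible by 4 -> not a leap year

No


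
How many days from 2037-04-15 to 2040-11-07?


From 2037-04-15 to 2040-11-07
2037-04-15: days before April = 31 + 28 + 31 = 90 (2037 is not a leap year); day of year = 90 + 15 = 105
2040-11-07: days before November = 31 + 29 + 31 + 30 + 31 + 30 + 31 + 31 + 30 + 31 = 305 (2040 is a leap year); day of year = 305 + 7 = 312
Rest of 2037: 365 - 105 = 260
Full years 2038 (365), 2039 (365): 730
Total = 260 + 730 + 312 = 1302

1302 days


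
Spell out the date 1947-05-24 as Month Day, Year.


ISO 1947-05-24 parses as year=1947, month=05, day=24
Month 5 -> May

May 24, 1947


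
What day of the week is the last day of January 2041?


January 2041 has 31 days
Anchor: Jan 1, 2041. With p = 2041 - 1 = 2040: (p + p//4 - p//100 + p//400) mod 7 = (2040 + 510 - 20 + 5) mod 7 = 2535 mod 7 = 1 -> Tuesday (Mon=0 ... Sun=6)
January 1 is the anchor itself -> Tuesday
Last day offset: 31 - 1 = 30 days
Weekday index = (1 + 30) mod 7 = 3

Thursday, January 31


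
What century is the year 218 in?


Century = (year - 1) // 100 + 1
= (218 - 1) // 100 + 1
= 217 // 100 + 1
= 2 + 1

3rd century


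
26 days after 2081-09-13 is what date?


Start: 2081-09-13, add 26 days
September 2081 has 30 days: 30 - 13 = 17 days to September 30 -> 9 left
October 2081: 9 <= 31 -> lands on October 9

Result: 2081-10-09


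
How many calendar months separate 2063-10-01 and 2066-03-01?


From October 2063 to March 2066
3 years * 12 = 36 months, minus 7 months = 29

29 months


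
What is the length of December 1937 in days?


December 1937

31 days


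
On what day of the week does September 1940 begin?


Target: September 1, 1940
Anchor: Jan 1, 1940. With p = 1940 - 1 = 1939: (p + p//4 - p//100 + p//400) mod 7 = (1939 + 484 - 19 + 4) mod 7 = 2408 mod 7 = 0 -> Monday (Mon=0 ... Sun=6)
Days before September (Jan-Aug): 244 days
Weekday index = (0 + 244) mod 7 = 6

Sunday


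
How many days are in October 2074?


October 2074

31 days


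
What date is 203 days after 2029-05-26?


Start: 2029-05-26, add 203 days
May 2029 has 31 days: 31 - 26 = 5 days to May 31 -> 198 left
June 2029 has 30 days -> 168 left
July 2029 has 31 days -> 137 left
August 2029 has 31 days -> 106 left
September 2029 has 30 days -> 76 left
October 2029 has 31 days -> 45 left
November 2029 has 30 days -> 15 left
December 2029: 15 <= 31 -> lands on December 15

Result: 2029-12-15


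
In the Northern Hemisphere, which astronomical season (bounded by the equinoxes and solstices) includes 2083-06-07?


Date: June 7
Astronomical Spring (approx.; exact equinox/solstice day varies by year): March 20 to June 20
June 7 falls within the Spring window

Spring


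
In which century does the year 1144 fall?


Century = (year - 1) // 100 + 1
= (1144 - 1) // 100 + 1
= 1143 // 100 + 1
= 11 + 1

12th century


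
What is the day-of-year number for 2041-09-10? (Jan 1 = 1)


Date: September 10, 2041
Days in months 1 through 8: 243
Plus 10 days in September

Day of year: 253


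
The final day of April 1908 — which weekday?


April 1908 has 30 days
Anchor: Jan 1, 1908. With p = 1908 - 1 = 1907: (p + p//4 - p//100 + p//400) mod 7 = (1907 + 476 - 19 + 4) mod 7 = 2368 mod 7 = 2 -> Wednesday (Mon=0 ... Sun=6)
Days before April (Jan-Mar): 91; April 1 index = (2 + 91) mod 7 = 2 -> Wednesday
Last day offset: 30 - 1 = 29 days
Weekday index = (2 + 29) mod 7 = 3

Thursday, April 30


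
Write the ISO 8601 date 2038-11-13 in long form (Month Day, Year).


ISO 2038-11-13 parses as year=2038, month=11, day=13
Month 11 -> November

November 13, 2038


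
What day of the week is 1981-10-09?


Date: October 9, 1981
Anchor: Jan 1, 1981. With p = 1981 - 1 = 1980: (p + p//4 - p//100 + p//400) mod 7 = (1980 + 495 - 19 + 4) mod 7 = 2460 mod 7 = 3 -> Thursday (Mon=0 ... Sun=6)
Days before October (Jan-Sep): 273; offset = 273 + 9 - 1 = 281
Weekday index = (3 + 281) mod 7 = 4

Day of the week: Friday


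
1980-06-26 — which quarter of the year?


Month: June (month 6)
Q1: Jan-Mar, Q2: Apr-Jun, Q3: Jul-Sep, Q4: Oct-Dec

Q2


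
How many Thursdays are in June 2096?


June 2096 has 30 days
Anchor: Jan 1, 2096. With p = 2096 - 1 = 2095: (p + p//4 - p//100 + p//400) mod 7 = (2095 + 523 - 20 + 5) mod 7 = 2603 mod 7 = 6 -> Sunday (Mon=0 ... Sun=6)
Days before June (Jan-May): 152; June 1 index = (6 + 152) mod 7 = 4 -> Friday
First Thursday is June 7
Thursdays: 7, 14, 21, 28

4 Thursdays


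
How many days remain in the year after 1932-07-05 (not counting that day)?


Day of year: 187 of 366
Remaining = 366 - 187

179 days


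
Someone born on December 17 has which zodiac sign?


Date: December 17
Conventional tropical zodiac dates: Sagittarius from November 22 onward; Capricorn starts December 22
December 17 falls within the Sagittarius range

Sagittarius


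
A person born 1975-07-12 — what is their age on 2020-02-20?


Birth: 1975-07-12
Reference: 2020-02-20
Year difference: 2020 - 1975 = 45
Birthday not yet reached in 2020, subtract 1

44 years old


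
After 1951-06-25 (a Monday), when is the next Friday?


Current: Monday
Target: Friday
Days ahead: 4

Next Friday: 1951-06-29


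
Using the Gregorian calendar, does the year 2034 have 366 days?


Gregorian leap year rule: divisible by 4, but not by 100, unless also by 400.
2034 is not divisible by 4 -> not a leap year

No


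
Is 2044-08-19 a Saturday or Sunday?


Anchor: Jan 1, 2044. With p = 2044 - 1 = 2043: (p + p//4 - p//100 + p//400) mod 7 = (2043 + 510 - 20 + 5) mod 7 = 2538 mod 7 = 4 -> Friday (Mon=0 ... Sun=6)
Day of year: 232; offset = 231
Weekday index = (4 + 231) mod 7 = 4 -> Friday
Weekend days: Saturday, Sunday

No


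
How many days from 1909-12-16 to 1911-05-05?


From 1909-12-16 to 1911-05-05
1909-12-16: days before December = 31 + 28 + 31 + 30 + 31 + 30 + 31 + 31 + 30 + 31 + 30 = 334 (1909 is not a leap year); day of year = 334 + 16 = 350
1911-05-05: days before May = 31 + 28 + 31 + 30 = 120 (1911 is not a leap year); day of year = 120 + 5 = 125
Rest of 1909: 365 - 350 = 15
Full years 1910 (365): 365
Total = 15 + 365 + 125 = 505

505 days


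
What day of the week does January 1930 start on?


Target: January 1, 1930
Anchor: Jan 1, 1930. With p = 1930 - 1 = 1929: (p + p//4 - p//100 + p//400) mod 7 = (1929 + 482 - 19 + 4) mod 7 = 2396 mod 7 = 2 -> Wednesday (Mon=0 ... Sun=6)
Offset from anchor: 0 days
Weekday index = (2 + 0) mod 7 = 2

Wednesday


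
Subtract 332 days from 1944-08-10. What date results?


Start: 1944-08-10, subtract 332 days
Back 10 days from August 10 reaches July 31, 1944 -> 322 left
July 1944 has 31 days -> back to June 30, 1944 -> 291 left
June 1944 has 30 days -> back to May 31, 1944 -> 261 left
May 1944 has 31 days -> back to April 30, 1944 -> 230 left
April 1944 has 30 days -> back to March 31, 1944 -> 200 left
March 1944 has 31 days -> back to February 29, 1944 -> 169 left
February 1944 has 29 days -> back to January 31, 1944 -> 140 left
January 1944 has 31 days -> back to December 31, 1943 -> 109 left
December 1943 has 31 days -> back to November 30, 1943 -> 78 left
November 1943 has 30 days -> back to October 31, 1943 -> 48 left
October 1943 has 31 days -> back to September 30, 1943 -> 17 left
September 1943: 30 - 17 = 13 -> lands on September 13

Result: 1943-09-13


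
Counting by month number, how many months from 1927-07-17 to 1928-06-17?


From July 1927 to June 1928
1 year * 12 = 12 months, minus 1 month = 11

11 months


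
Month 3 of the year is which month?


Month 3 of 12

March


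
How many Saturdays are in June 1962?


June 1962 has 30 days
Anchor: Jan 1, 1962. With p = 1962 - 1 = 1961: (p + p//4 - p//100 + p//400) mod 7 = (1961 + 490 - 19 + 4) mod 7 = 2436 mod 7 = 0 -> Monday (Mon=0 ... Sun=6)
Days before June (Jan-May): 151; June 1 index = (0 + 151) mod 7 = 4 -> Friday
First Saturday is June 2
Saturdays: 2, 9, 16, 23, 30

5 Saturdays


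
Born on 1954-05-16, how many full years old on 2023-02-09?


Birth: 1954-05-16
Reference: 2023-02-09
Year difference: 2023 - 1954 = 69
Birthday not yet reached in 2023, subtract 1

68 years old


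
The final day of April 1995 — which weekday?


April 1995 has 30 days
Anchor: Jan 1, 1995. With p = 1995 - 1 = 1994: (p + p//4 - p//100 + p//400) mod 7 = (1994 + 498 - 19 + 4) mod 7 = 2477 mod 7 = 6 -> Sunday (Mon=0 ... Sun=6)
Days before April (Jan-Mar): 90; April 1 index = (6 + 90) mod 7 = 5 -> Saturday
Last day offset: 30 - 1 = 29 days
Weekday index = (5 + 29) mod 7 = 6

Sunday, April 30


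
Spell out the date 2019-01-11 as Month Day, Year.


ISO 2019-01-11 parses as year=2019, month=01, day=11
Month 1 -> January

January 11, 2019


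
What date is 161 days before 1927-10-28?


Start: 1927-10-28, subtract 161 days
Back 28 days from October 28 reaches September 30, 1927 -> 133 left
September 1927 has 30 days -> back to August 31, 1927 -> 103 left
August 1927 has 31 days -> back to July 31, 1927 -> 72 left
July 1927 has 31 days -> back to June 30, 1927 -> 41 left
June 1927 has 30 days -> back to May 31, 1927 -> 11 left
May 1927: 31 - 11 = 20 -> lands on May 20

Result: 1927-05-20


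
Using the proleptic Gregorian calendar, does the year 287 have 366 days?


Gregorian leap year rule: divisible by 4, but not by 100, unless also by 400.
287 is not divisible by 4 -> not a leap year

No


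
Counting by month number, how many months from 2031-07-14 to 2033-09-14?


From July 2031 to September 2033
2 years * 12 = 24 months, plus 2 months = 26

26 months


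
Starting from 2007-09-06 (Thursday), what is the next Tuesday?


Current: Thursday
Target: Tuesday
Days ahead: 5

Next Tuesday: 2007-09-11


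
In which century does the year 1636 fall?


Century = (year - 1) // 100 + 1
= (1636 - 1) // 100 + 1
= 1635 // 100 + 1
= 16 + 1

17th century


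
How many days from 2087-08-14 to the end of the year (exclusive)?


Day of year: 226 of 365
Remaining = 365 - 226

139 days


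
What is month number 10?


Month 10 of 12

October


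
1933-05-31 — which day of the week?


Date: May 31, 1933
Anchor: Jan 1, 1933. With p = 1933 - 1 = 1932: (p + p//4 - p//100 + p//400) mod 7 = (1932 + 483 - 19 + 4) mod 7 = 2400 mod 7 = 6 -> Sunday (Mon=0 ... Sun=6)
Days before May (Jan-Apr): 120; offset = 120 + 31 - 1 = 150
Weekday index = (6 + 150) mod 7 = 2

Day of the week: Wednesday


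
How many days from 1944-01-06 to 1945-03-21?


From 1944-01-06 to 1945-03-21
1944-01-06: day of year = 6
1945-03-21: days before March = 31 + 28 = 59 (1945 is not a leap year); day of year = 59 + 21 = 80
Rest of 1944: 366 - 6 = 360
Total = 360 + 80 = 440

440 days


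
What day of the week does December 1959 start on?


Target: December 1, 1959
Anchor: Jan 1, 1959. With p = 1959 - 1 = 1958: (p + p//4 - p//100 + p//400) mod 7 = (1958 + 489 - 19 + 4) mod 7 = 2432 mod 7 = 3 -> Thursday (Mon=0 ... Sun=6)
Days before December (Jan-Nov): 334 days
Weekday index = (3 + 334) mod 7 = 1

Tuesday


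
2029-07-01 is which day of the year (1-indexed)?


Date: July 1, 2029
Days in months 1 through 6: 181
Plus 1 days in July

Day of year: 182


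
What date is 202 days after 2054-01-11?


Start: 2054-01-11, add 202 days
January 2054 has 31 days: 31 - 11 = 20 days to January 31 -> 182 left
February 2054 has 28 days -> 154 left
March 2054 has 31 days -> 123 left
April 2054 has 30 days -> 93 left
May 2054 has 31 days -> 62 left
June 2054 has 30 days -> 32 left
July 2054 has 31 days -> 1 left
August 2054: 1 <= 31 -> lands on August 1

Result: 2054-08-01


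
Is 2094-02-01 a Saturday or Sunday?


Anchor: Jan 1, 2094. With p = 2094 - 1 = 2093: (p + p//4 - p//100 + p//400) mod 7 = (2093 + 523 - 20 + 5) mod 7 = 2601 mod 7 = 4 -> Friday (Mon=0 ... Sun=6)
Day of year: 32; offset = 31
Weekday index = (4 + 31) mod 7 = 0 -> Monday
Weekend days: Saturday, Sunday

No


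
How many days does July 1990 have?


July 1990

31 days


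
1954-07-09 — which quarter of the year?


Month: July (month 7)
Q1: Jan-Mar, Q2: Apr-Jun, Q3: Jul-Sep, Q4: Oct-Dec

Q3


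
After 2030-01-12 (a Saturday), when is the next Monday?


Current: Saturday
Target: Monday
Days ahead: 2

Next Monday: 2030-01-14


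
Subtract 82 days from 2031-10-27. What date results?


Start: 2031-10-27, subtract 82 days
Back 27 days from October 27 reaches September 30, 2031 -> 55 left
September 2031 has 30 days -> back to August 31, 2031 -> 25 left
August 2031: 31 - 25 = 6 -> lands on August 6

Result: 2031-08-06


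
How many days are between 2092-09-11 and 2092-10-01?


From 2092-09-11 to 2092-10-01
2092-09-11: days before September = 31 + 29 + 31 + 30 + 31 + 30 + 31 + 31 = 244 (2092 is a leap year); day of year = 244 + 11 = 255
2092-10-01: days before October = 31 + 29 + 31 + 30 + 31 + 30 + 31 + 31 + 30 = 274 (2092 is a leap year); day of year = 274 + 1 = 275
Same year: 275 - 255 = 20

20 days


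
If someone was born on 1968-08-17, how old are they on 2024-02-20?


Birth: 1968-08-17
Reference: 2024-02-20
Year difference: 2024 - 1968 = 56
Birthday not yet reached in 2024, subtract 1

55 years old


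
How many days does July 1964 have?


July 1964

31 days


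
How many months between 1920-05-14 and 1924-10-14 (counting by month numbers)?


From May 1920 to October 1924
4 years * 12 = 48 months, plus 5 months = 53

53 months


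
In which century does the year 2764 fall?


Century = (year - 1) // 100 + 1
= (2764 - 1) // 100 + 1
= 2763 // 100 + 1
= 27 + 1

28th century


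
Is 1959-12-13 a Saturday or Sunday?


Anchor: Jan 1, 1959. With p = 1959 - 1 = 1958: (p + p//4 - p//100 + p//400) mod 7 = (1958 + 489 - 19 + 4) mod 7 = 2432 mod 7 = 3 -> Thursday (Mon=0 ... Sun=6)
Day of year: 347; offset = 346
Weekday index = (3 + 346) mod 7 = 6 -> Sunday
Weekend days: Saturday, Sunday

Yes


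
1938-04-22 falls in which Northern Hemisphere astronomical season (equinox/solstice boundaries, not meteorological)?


Date: April 22
Astronomical Spring (approx.; exact equinox/solstice day varies by year): March 20 to June 20
April 22 falls within the Spring window

Spring


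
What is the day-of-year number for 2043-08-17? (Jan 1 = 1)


Date: August 17, 2043
Days in months 1 through 7: 212
Plus 17 days in August

Day of year: 229


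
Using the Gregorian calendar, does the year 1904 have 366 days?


Gregorian leap year rule: divisible by 4, but not by 100, unless also by 400.
1904 is divisible by 4 but not 100 -> leap year

Yes


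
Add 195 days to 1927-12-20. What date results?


Start: 1927-12-20, add 195 days
December 1927 has 31 days: 31 - 20 = 11 days to December 31 -> 184 left
January 1928 has 31 days -> 153 left
February 1928 has 29 days -> 124 left
March 1928 has 31 days -> 93 left
April 1928 has 30 days -> 63 left
May 1928 has 31 days -> 32 left
June 1928 has 30 days -> 2 left
July 1928: 2 <= 31 -> lands on July 2

Result: 1928-07-02


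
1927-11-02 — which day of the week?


Date: November 2, 1927
Anchor: Jan 1, 1927. With p = 1927 - 1 = 1926: (p + p//4 - p//100 + p//400) mod 7 = (1926 + 481 - 19 + 4) mod 7 = 2392 mod 7 = 5 -> Saturday (Mon=0 ... Sun=6)
Days before November (Jan-Oct): 304; offset = 304 + 2 - 1 = 305
Weekday index = (5 + 305) mod 7 = 2

Day of the week: Wednesday


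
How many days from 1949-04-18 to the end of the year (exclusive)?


Day of year: 108 of 365
Remaining = 365 - 108

257 days


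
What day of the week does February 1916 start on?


Target: February 1, 1916
Anchor: Jan 1, 1916. With p = 1916 - 1 = 1915: (p + p//4 - p//100 + p//400) mod 7 = (1915 + 478 - 19 + 4) mod 7 = 2378 mod 7 = 5 -> Saturday (Mon=0 ... Sun=6)
Days before February (Jan): 31 days
Weekday index = (5 + 31) mod 7 = 1

Tuesday


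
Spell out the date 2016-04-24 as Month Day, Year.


ISO 2016-04-24 parses as year=2016, month=04, day=24
Month 4 -> April

April 24, 2016


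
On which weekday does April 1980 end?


April 1980 has 30 days
Anchor: Jan 1, 1980. With p = 1980 - 1 = 1979: (p + p//4 - p//100 + p//400) mod 7 = (1979 + 494 - 19 + 4) mod 7 = 2458 mod 7 = 1 -> Tuesday (Mon=0 ... Sun=6)
Days before April (Jan-Mar): 91; April 1 index = (1 + 91) mod 7 = 1 -> Tuesday
Last day offset: 30 - 1 = 29 days
Weekday index = (1 + 29) mod 7 = 2

Wednesday, April 30


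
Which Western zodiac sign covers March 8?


Date: March 8
Conventional tropical zodiac dates: Pisces from February 19 onward; Aries starts March 21
March 8 falls within the Pisces range

Pisces


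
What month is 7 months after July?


July is month 7
7 + 7 = 14; wrap: 14 - 12 = 2

February


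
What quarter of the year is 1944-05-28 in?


Month: May (month 5)
Q1: Jan-Mar, Q2: Apr-Jun, Q3: Jul-Sep, Q4: Oct-Dec

Q2


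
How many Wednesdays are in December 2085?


December 2085 has 31 days
Anchor: Jan 1, 2085. With p = 2085 - 1 = 2084: (p + p//4 - p//100 + p//400) mod 7 = (2084 + 521 - 20 + 5) mod 7 = 2590 mod 7 = 0 -> Monday (Mon=0 ... Sun=6)
Days before December (Jan-Nov): 334; December 1 index = (0 + 334) mod 7 = 5 -> Saturday
First Wednesday is December 5
Wednesdays: 5, 12, 19, 26

4 Wednesdays


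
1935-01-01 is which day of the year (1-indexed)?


Date: January 1, 1935
No months before January
Plus 1 days in January

Day of year: 1


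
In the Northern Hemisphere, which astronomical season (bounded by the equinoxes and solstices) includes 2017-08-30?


Date: August 30
Astronomical Summer (approx.; exact equinox/solstice day varies by year): June 21 to September 21
August 30 falls within the Summer window

Summer


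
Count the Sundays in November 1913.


November 1913 has 30 days
Anchor: Jan 1, 1913. With p = 1913 - 1 = 1912: (p + p//4 - p//100 + p//400) mod 7 = (1912 + 478 - 19 + 4) mod 7 = 2375 mod 7 = 2 -> Wednesday (Mon=0 ... Sun=6)
Days before November (Jan-Oct): 304; November 1 index = (2 + 304) mod 7 = 5 -> Saturday
First Sunday is November 2
Sundays: 2, 9, 16, 23, 30

5 Sundays


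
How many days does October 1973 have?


October 1973

31 days


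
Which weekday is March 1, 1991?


Target: March 1, 1991
Anchor: Jan 1, 1991. With p = 1991 - 1 = 1990: (p + p//4 - p//100 + p//400) mod 7 = (1990 + 497 - 19 + 4) mod 7 = 2472 mod 7 = 1 -> Tuesday (Mon=0 ... Sun=6)
Days before March (Jan-Feb): 59 days
Weekday index = (1 + 59) mod 7 = 4

Friday


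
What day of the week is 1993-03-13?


Date: March 13, 1993
Anchor: Jan 1, 1993. With p = 1993 - 1 = 1992: (p + p//4 - p//100 + p//400) mod 7 = (1992 + 498 - 19 + 4) mod 7 = 2475 mod 7 = 4 -> Friday (Mon=0 ... Sun=6)
Days before March (Jan-Feb): 59; offset = 59 + 13 - 1 = 71
Weekday index = (4 + 71) mod 7 = 5

Day of the week: Saturday


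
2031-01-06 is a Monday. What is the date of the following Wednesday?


Current: Monday
Target: Wednesday
Days ahead: 2

Next Wednesday: 2031-01-08


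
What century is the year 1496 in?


Century = (year - 1) // 100 + 1
= (1496 - 1) // 100 + 1
= 1495 // 100 + 1
= 14 + 1

15th century


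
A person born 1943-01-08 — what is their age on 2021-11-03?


Birth: 1943-01-08
Reference: 2021-11-03
Year difference: 2021 - 1943 = 78

78 years old


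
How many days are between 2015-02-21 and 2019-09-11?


From 2015-02-21 to 2019-09-11
2015-02-21: days before February = 31; day of year = 31 + 21 = 52
2019-09-11: days before September = 31 + 28 + 31 + 30 + 31 + 30 + 31 + 31 = 243 (2019 is not a leap year); day of year = 243 + 11 = 254
Rest of 2015: 365 - 52 = 313
Full years 2016 (366), 2017 (365), 2018 (365): 1096
Total = 313 + 1096 + 254 = 1663

1663 days


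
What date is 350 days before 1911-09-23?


Start: 1911-09-23, subtract 350 days
Back 23 days from September 23 reaches August 31, 1911 -> 327 left
August 1911 has 31 days -> back to July 31, 1911 -> 296 left
July 1911 has 31 days -> back to June 30, 1911 -> 265 left
June 1911 has 30 days -> back to May 31, 1911 -> 235 left
May 1911 has 31 days -> back to April 30, 1911 -> 204 left
April 1911 has 30 days -> back to March 31, 1911 -> 174 left
March 1911 has 31 days -> back to February 28, 1911 -> 143 left
February 1911 has 28 days -> back to January 31, 1911 -> 115 left
January 1911 has 31 days -> back to December 31, 1910 -> 84 left
December 1910 has 31 days -> back to November 30, 1910 -> 53 left
November 1910 has 30 days -> back to October 31, 1910 -> 23 left
October 1910: 31 - 23 = 8 -> lands on October 8

Result: 1910-10-08


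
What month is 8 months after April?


April is month 4
4 + 8 = 12

December


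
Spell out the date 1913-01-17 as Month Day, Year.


ISO 1913-01-17 parses as year=1913, month=01, day=17
Month 1 -> January

January 17, 1913


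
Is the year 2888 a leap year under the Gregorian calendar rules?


Gregorian leap year rule: divisible by 4, but not by 100, unless also by 400.
2888 is divisible by 4 but not 100 -> leap year

Yes


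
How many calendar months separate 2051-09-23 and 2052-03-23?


From September 2051 to March 2052
1 year * 12 = 12 months, minus 6 months = 6

6 months


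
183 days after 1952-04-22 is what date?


Start: 1952-04-22, add 183 days
April 1952 has 30 days: 30 - 22 = 8 days to April 30 -> 175 left
May 1952 has 31 days -> 144 left
June 1952 has 30 days -> 114 left
July 1952 has 31 days -> 83 left
August 1952 has 31 days -> 52 left
September 1952 has 30 days -> 22 left
October 1952: 22 <= 31 -> lands on October 22

Result: 1952-10-22


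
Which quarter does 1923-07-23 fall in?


Month: July (month 7)
Q1: Jan-Mar, Q2: Apr-Jun, Q3: Jul-Sep, Q4: Oct-Dec

Q3


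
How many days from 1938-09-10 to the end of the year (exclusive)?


Day of year: 253 of 365
Remaining = 365 - 253

112 days


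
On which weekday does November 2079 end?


November 2079 has 30 days
Anchor: Jan 1, 2079. With p = 2079 - 1 = 2078: (p + p//4 - p//100 + p//400) mod 7 = (2078 + 519 - 20 + 5) mod 7 = 2582 mod 7 = 6 -> Sunday (Mon=0 ... Sun=6)
Days before November (Jan-Oct): 304; November 1 index = (6 + 304) mod 7 = 2 -> Wednesday
Last day offset: 30 - 1 = 29 days
Weekday index = (2 + 29) mod 7 = 3

Thursday, November 30


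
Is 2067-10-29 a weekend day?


Anchor: Jan 1, 2067. With p = 2067 - 1 = 2066: (p + p//4 - p//100 + p//400) mod 7 = (2066 + 516 - 20 + 5) mod 7 = 2567 mod 7 = 5 -> Saturday (Mon=0 ... Sun=6)
Day of year: 302; offset = 301
Weekday index = (5 + 301) mod 7 = 5 -> Saturday
Weekend days: Saturday, Sunday

Yes


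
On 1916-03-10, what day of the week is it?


Date: March 10, 1916
Anchor: Jan 1, 1916. With p = 1916 - 1 = 1915: (p + p//4 - p//100 + p//400) mod 7 = (1915 + 478 - 19 + 4) mod 7 = 2378 mod 7 = 5 -> Saturday (Mon=0 ... Sun=6)
Days before March (Jan-Feb): 60; offset = 60 + 10 - 1 = 69
Weekday index = (5 + 69) mod 7 = 4

Day of the week: Friday


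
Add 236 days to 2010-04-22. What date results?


Start: 2010-04-22, add 236 days
April 2010 has 30 days: 30 - 22 = 8 days to April 30 -> 228 left
May 2010 has 31 days -> 197 left
June 2010 has 30 days -> 167 left
July 2010 has 31 days -> 136 left
August 2010 has 31 days -> 105 left
September 2010 has 30 days -> 75 left
October 2010 has 31 days -> 44 left
November 2010 has 30 days -> 14 left
December 2010: 14 <= 31 -> lands on December 14

Result: 2010-12-14


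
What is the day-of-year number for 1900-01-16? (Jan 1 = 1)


Date: January 16, 1900
No months before January
Plus 16 days in January

Day of year: 16


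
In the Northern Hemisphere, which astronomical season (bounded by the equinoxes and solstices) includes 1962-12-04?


Date: December 4
Astronomical Autumn (approx.; exact equinox/solstice day varies by year): September 22 to December 20
December 4 falls within the Autumn window

Autumn


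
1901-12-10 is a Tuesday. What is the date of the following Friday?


Current: Tuesday
Target: Friday
Days ahead: 3

Next Friday: 1901-12-13


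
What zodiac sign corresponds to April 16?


Date: April 16
Conventional tropical zodiac dates: Aries from March 21 onward; Taurus starts April 20
April 16 falls within the Aries range

Aries


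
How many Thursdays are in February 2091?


February 2091 has 28 days
Anchor: Jan 1, 2091. With p = 2091 - 1 = 2090: (p + p//4 - p//100 + p//400) mod 7 = (2090 + 522 - 20 + 5) mod 7 = 2597 mod 7 = 0 -> Monday (Mon=0 ... Sun=6)
Days before February (Jan): 31; February 1 index = (0 + 31) mod 7 = 3 -> Thursday
First Thursday is February 1
Thursdays: 1, 8, 15, 22

4 Thursdays


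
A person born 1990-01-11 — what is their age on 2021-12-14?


Birth: 1990-01-11
Reference: 2021-12-14
Year difference: 2021 - 1990 = 31

31 years old


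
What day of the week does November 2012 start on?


Target: November 1, 2012
Anchor: Jan 1, 2012. With p = 2012 - 1 = 2011: (p + p//4 - p//100 + p//400) mod 7 = (2011 + 502 - 20 + 5) mod 7 = 2498 mod 7 = 6 -> Sunday (Mon=0 ... Sun=6)
Days before November (Jan-Oct): 305 days
Weekday index = (6 + 305) mod 7 = 3

Thursday


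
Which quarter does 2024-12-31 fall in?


Month: December (month 12)
Q1: Jan-Mar, Q2: Apr-Jun, Q3: Jul-Sep, Q4: Oct-Dec

Q4


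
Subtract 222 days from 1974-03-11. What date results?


Start: 1974-03-11, subtract 222 days
Back 11 days from March 11 reaches February 28, 1974 -> 211 left
February 1974 has 28 days -> back to January 31, 1974 -> 183 left
January 1974 has 31 days -> back to December 31, 1973 -> 152 left
December 1973 has 31 days -> back to November 30, 1973 -> 121 left
November 1973 has 30 days -> back to October 31, 1973 -> 91 left
October 1973 has 31 days -> back to September 30, 1973 -> 60 left
September 1973 has 30 days -> back to August 31, 1973 -> 30 left
August 1973: 31 - 30 = 1 -> lands on August 1

Result: 1973-08-01


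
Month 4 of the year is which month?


Month 4 of 12

April


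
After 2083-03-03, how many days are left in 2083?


Day of year: 62 of 365
Remaining = 365 - 62

303 days


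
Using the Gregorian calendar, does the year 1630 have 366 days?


Gregorian leap year rule: divisible by 4, but not by 100, unless also by 400.
1630 is not divisible by 4 -> not a leap year

No


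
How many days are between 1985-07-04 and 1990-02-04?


From 1985-07-04 to 1990-02-04
1985-07-04: days before July = 31 + 28 + 31 + 30 + 31 + 30 = 181 (1985 is not a leap year); day of year = 181 + 4 = 185
1990-02-04: days before February = 31; day of year = 31 + 4 = 35
Rest of 1985: 365 - 185 = 180
Full years 1986 (365), 1987 (365), 1988 (366), 1989 (365): 1461
Total = 180 + 1461 + 35 = 1676

1676 days


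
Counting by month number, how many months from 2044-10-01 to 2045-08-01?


From October 2044 to August 2045
1 year * 12 = 12 months, minus 2 months = 10

10 months


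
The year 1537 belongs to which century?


Century = (year - 1) // 100 + 1
= (1537 - 1) // 100 + 1
= 1536 // 100 + 1
= 15 + 1

16th century


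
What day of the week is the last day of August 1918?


August 1918 has 31 days
Anchor: Jan 1, 1918. With p = 1918 - 1 = 1917: (p + p//4 - p//100 + p//400) mod 7 = (1917 + 479 - 19 + 4) mod 7 = 2381 mod 7 = 1 -> Tuesday (Mon=0 ... Sun=6)
Days before August (Jan-Jul): 212; August 1 index = (1 + 212) mod 7 = 3 -> Thursday
Last day offset: 31 - 1 = 30 days
Weekday index = (3 + 30) mod 7 = 5

Saturday, August 31


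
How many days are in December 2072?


December 2072

31 days


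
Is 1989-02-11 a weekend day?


Anchor: Jan 1, 1989. With p = 1989 - 1 = 1988: (p + p//4 - p//100 + p//400) mod 7 = (1988 + 497 - 19 + 4) mod 7 = 2470 mod 7 = 6 -> Sunday (Mon=0 ... Sun=6)
Day of year: 42; offset = 41
Weekday index = (6 + 41) mod 7 = 5 -> Saturday
Weekend days: Saturday, Sunday

Yes


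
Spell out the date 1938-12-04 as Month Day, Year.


ISO 1938-12-04 parses as year=1938, month=12, day=04
Month 12 -> December

December 4, 1938


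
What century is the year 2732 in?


Century = (year - 1) // 100 + 1
= (2732 - 1) // 100 + 1
= 2731 // 100 + 1
= 27 + 1

28th century


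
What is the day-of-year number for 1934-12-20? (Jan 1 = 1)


Date: December 20, 1934
Days in months 1 through 11: 334
Plus 20 days in December

Day of year: 354


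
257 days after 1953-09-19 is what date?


Start: 1953-09-19, add 257 days
September 1953 has 30 days: 30 - 19 = 11 days to September 30 -> 246 left
October 1953 has 31 days -> 215 left
November 1953 has 30 days -> 185 left
December 1953 has 31 days -> 154 left
January 1954 has 31 days -> 123 left
February 1954 has 28 days -> 95 left
March 1954 has 31 days -> 64 left
April 1954 has 30 days -> 34 left
May 1954 has 31 days -> 3 left
June 1954: 3 <= 30 -> lands on June 3

Result: 1954-06-03


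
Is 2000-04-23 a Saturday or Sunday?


Anchor: Jan 1, 2000. With p = 2000 - 1 = 1999: (p + p//4 - p//100 + p//400) mod 7 = (1999 + 499 - 19 + 4) mod 7 = 2483 mod 7 = 5 -> Saturday (Mon=0 ... Sun=6)
Day of year: 114; offset = 113
Weekday index = (5 + 113) mod 7 = 6 -> Sunday
Weekend days: Saturday, Sunday

Yes


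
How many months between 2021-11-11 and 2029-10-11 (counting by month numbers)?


From November 2021 to October 2029
8 years * 12 = 96 months, minus 1 month = 95

95 months


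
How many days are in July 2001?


July 2001

31 days


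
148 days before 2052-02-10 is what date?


Start: 2052-02-10, subtract 148 days
Back 10 days from February 10 reaches January 31, 2052 -> 138 left
January 2052 has 31 days -> back to December 31, 2051 -> 107 left
December 2051 has 31 days -> back to November 30, 2051 -> 76 left
November 2051 has 30 days -> back to October 31, 2051 -> 46 left
October 2051 has 31 days -> back to September 30, 2051 -> 15 left
September 2051: 30 - 15 = 15 -> lands on September 15

Result: 2051-09-15


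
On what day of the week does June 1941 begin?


Target: June 1, 1941
Anchor: Jan 1, 1941. With p = 1941 - 1 = 1940: (p + p//4 - p//100 + p//400) mod 7 = (1940 + 485 - 19 + 4) mod 7 = 2410 mod 7 = 2 -> Wednesday (Mon=0 ... Sun=6)
Days before June (Jan-May): 151 days
Weekday index = (2 + 151) mod 7 = 6

Sunday


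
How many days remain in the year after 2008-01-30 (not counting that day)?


Day of year: 30 of 366
Remaining = 366 - 30

336 days


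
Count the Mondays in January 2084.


January 2084 has 31 days
Anchor: Jan 1, 2084. With p = 2084 - 1 = 2083: (p + p//4 - p//100 + p//400) mod 7 = (2083 + 520 - 20 + 5) mod 7 = 2588 mod 7 = 5 -> Saturday (Mon=0 ... Sun=6)
January 1 is the anchor itself -> Saturday
First Monday is January 3
Mondays: 3, 10, 17, 24, 31

5 Mondays


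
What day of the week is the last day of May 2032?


May 2032 has 31 days
Anchor: Jan 1, 2032. With p = 2032 - 1 = 2031: (p + p//4 - p//100 + p//400) mod 7 = (2031 + 507 - 20 + 5) mod 7 = 2523 mod 7 = 3 -> Thursday (Mon=0 ... Sun=6)
Days before May (Jan-Apr): 121; May 1 index = (3 + 121) mod 7 = 5 -> Saturday
Last day offset: 31 - 1 = 30 days
Weekday index = (5 + 30) mod 7 = 0

Monday, May 31
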